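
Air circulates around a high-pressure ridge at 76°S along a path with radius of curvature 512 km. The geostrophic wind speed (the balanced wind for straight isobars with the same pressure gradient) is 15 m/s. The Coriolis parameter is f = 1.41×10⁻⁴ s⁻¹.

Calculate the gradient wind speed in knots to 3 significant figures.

41.3 knots

Around a high, pressure-gradient force acts outward with centrifugal, so Coriolis balances both:
fV = (1/ρ)|∂P/∂n| + V²/R  →  V² − fR·V + fR·V_g = 0
With fR = 1.41×10⁻⁴ × 512×10³ m = 72.2 m/s:
V = [fR − √((fR)² − 4 fR V_g)]/2 = [72.2 − √(72.2² − 4×72.2×15)]/2 = 21.3 m/s
Supergeostrophic (V > V_g = 15 m/s), as expected around a high.
Converting: 21.3 m/s × 1.944 = 41.3 knots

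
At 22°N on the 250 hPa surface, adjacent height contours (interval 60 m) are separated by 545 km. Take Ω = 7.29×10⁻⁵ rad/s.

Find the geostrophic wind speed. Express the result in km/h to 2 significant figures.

71 km/h

Coriolis parameter at 22°N:
f = 2Ω sin φ = 2 × 7.29×10⁻⁵ × sin 22° = 5.46×10⁻⁵ s⁻¹
Height gradient: |∂Z/∂n| = 60 m / 545000 m = 1.10×10⁻⁴
On a pressure surface, geostrophic balance gives V_g = (g/f)|∂Z/∂n|:
V_g = 9.81 × 1.10×10⁻⁴ / 5.46×10⁻⁵ = 19.8 m/s
Converting: 19.8 m/s × 3.6 = 71 km/h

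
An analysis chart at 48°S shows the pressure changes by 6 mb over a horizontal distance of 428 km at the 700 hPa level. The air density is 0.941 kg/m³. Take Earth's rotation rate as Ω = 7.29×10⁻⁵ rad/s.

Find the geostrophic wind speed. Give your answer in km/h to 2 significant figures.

49 km/h

Coriolis parameter at 48°S:
f = 2Ω sin φ = 2 × 7.29×10⁻⁵ × sin 48° = 1.08×10⁻⁴ s⁻¹
Pressure gradient: |∂P/∂n| = 600 Pa / 428000 m = 1.40×10⁻³ Pa/m
Geostrophic balance (pressure-gradient force = Coriolis force):
V_g = (1/(fρ)) |∂P/∂n| = 1.40×10⁻³ / (1.08×10⁻⁴ × 0.941) = 13.7 m/s
Converting: 13.7 m/s × 3.6 = 49 km/h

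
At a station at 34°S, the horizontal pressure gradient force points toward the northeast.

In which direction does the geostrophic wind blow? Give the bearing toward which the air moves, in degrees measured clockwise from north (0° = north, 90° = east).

The pressure-gradient force points toward the northeast (bearing 045°).
Geostrophic balance: in the Southern Hemisphere the Coriolis force deflects motion to the left, so the geostrophic wind blows 90° to the left of the pressure-gradient force (low pressure on the right).
Rotating 045° by 90° counterclockwise gives 315° — the wind blows toward the northwest.

315°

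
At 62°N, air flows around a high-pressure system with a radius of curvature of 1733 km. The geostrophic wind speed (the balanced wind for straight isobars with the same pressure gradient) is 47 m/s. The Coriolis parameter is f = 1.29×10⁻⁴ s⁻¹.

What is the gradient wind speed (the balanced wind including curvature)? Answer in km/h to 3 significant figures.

242 km/h

Around a high, pressure-gradient force acts outward with centrifugal, so Coriolis balances both:
fV = (1/ρ)|∂P/∂n| + V²/R  →  V² − fR·V + fR·V_g = 0
With fR = 1.29×10⁻⁴ × 1733×10³ m = 224 m/s:
V = [fR − √((fR)² − 4 fR V_g)]/2 = [224 − √(224² − 4×224×47)]/2 = 67.2 m/s
Supergeostrophic (V > V_g = 47 m/s), as expected around a high.
Converting: 67.2 m/s × 3.6 = 242 km/h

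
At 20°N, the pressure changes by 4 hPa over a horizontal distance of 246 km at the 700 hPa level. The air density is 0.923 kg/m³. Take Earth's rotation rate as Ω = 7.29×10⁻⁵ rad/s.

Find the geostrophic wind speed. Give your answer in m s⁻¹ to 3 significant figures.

Coriolis parameter at 20°N:
f = 2Ω sin φ = 2 × 7.29×10⁻⁵ × sin 20° = 4.99×10⁻⁵ s⁻¹
Pressure gradient: |∂P/∂n| = 400 Pa / 246000 m = 1.63×10⁻³ Pa/m
Geostrophic balance (pressure-gradient force = Coriolis force):
V_g = (1/(fρ)) |∂P/∂n| = 1.63×10⁻³ / (4.99×10⁻⁵ × 0.923) = 35.3 m/s

35.3 m s⁻¹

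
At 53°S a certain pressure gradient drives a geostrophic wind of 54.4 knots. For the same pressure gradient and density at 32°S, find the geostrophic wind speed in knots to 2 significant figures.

With the same pressure gradient and density, V_g ∝ 1/f ∝ 1/sin φ.
V₂ = V₁ · sin φ₁ / sin φ₂ = 54.4 × sin 53° / sin 32°
V₂ = 54.4 × 0.7986/0.5299 = 82 knots

82 knots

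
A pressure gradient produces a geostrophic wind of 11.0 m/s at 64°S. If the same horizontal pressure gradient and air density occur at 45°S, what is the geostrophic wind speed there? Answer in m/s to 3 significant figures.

14.0 m/s

With the same pressure gradient and density, V_g ∝ 1/f ∝ 1/sin φ.
V₂ = V₁ · sin φ₁ / sin φ₂ = 11.0 × sin 64° / sin 45°
V₂ = 11.0 × 0.8988/0.7071 = 14.0 m/s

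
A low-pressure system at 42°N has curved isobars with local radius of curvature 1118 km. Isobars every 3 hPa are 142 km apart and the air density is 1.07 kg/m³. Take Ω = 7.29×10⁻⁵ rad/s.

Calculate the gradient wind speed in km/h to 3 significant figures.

Coriolis parameter at 42°N:
f = 2Ω sin φ = 2 × 7.29×10⁻⁵ × sin 42° = 9.76×10⁻⁵ s⁻¹
Pressure gradient: |∂P/∂n| = 300 Pa / 142000 m = 2.11×10⁻³ Pa/m
Geostrophic speed: V_g = |∂P/∂n|/(fρ) = 2.11×10⁻³/(9.76×10⁻⁵ × 1.07) = 20.2 m/s
Around a low, centrifugal force acts outward with Coriolis, so pressure-gradient force balances both:
(1/ρ)|∂P/∂n| = fV + V²/R  →  V² + fR·V − fR·V_g = 0
With fR = 9.76×10⁻⁵ × 1118×10³ m = 109 m/s:
V = [−fR + √((fR)² + 4 fR V_g)]/2 = [−109 + √(109² + 4×109×20.2)]/2 = 17.4 m/s
Subgeostrophic (V < V_g = 20.2 m/s), as expected around a low.
Converting: 17.4 m/s × 3.6 = 62.8 km/h

62.8 km/h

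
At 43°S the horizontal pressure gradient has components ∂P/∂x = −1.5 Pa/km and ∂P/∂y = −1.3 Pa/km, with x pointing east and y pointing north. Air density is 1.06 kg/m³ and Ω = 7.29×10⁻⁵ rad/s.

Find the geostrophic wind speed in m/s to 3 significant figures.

18.8 m/s

Coriolis parameter at 43°S:
f = 2Ω sin φ = 2 × 7.29×10⁻⁵ × sin 43° = 9.94×10⁻⁵ s⁻¹
In the Southern Hemisphere f is negative: f = −9.94×10⁻⁵ s⁻¹.
Component geostrophic relations (x east, y north):
u_g = −(1/(fρ)) ∂P/∂y,  v_g = (1/(fρ)) ∂P/∂x
u_g = −(−1.3×10⁻³)/(−9.94×10⁻⁵ × 1.06) = −12.3 m/s;  v_g = (−1.5×10⁻³)/(−9.94×10⁻⁵ × 1.06) = 14.2 m/s
|V_g| = √(u_g² + v_g²) = 18.8 m/s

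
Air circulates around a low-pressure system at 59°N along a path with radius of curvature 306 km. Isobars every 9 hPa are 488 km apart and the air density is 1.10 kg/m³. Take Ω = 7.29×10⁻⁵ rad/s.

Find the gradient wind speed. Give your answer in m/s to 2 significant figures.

11 m/s

Coriolis parameter at 59°N:
f = 2Ω sin φ = 2 × 7.29×10⁻⁵ × sin 59° = 1.25×10⁻⁴ s⁻¹
Pressure gradient: |∂P/∂n| = 900 Pa / 488000 m = 1.84×10⁻³ Pa/m
Geostrophic speed: V_g = |∂P/∂n|/(fρ) = 1.84×10⁻³/(1.25×10⁻⁴ × 1.10) = 13.4 m/s
Around a low, centrifugal force acts outward with Coriolis, so pressure-gradient force balances both:
(1/ρ)|∂P/∂n| = fV + V²/R  →  V² + fR·V − fR·V_g = 0
With fR = 1.25×10⁻⁴ × 306×10³ m = 38.2 m/s:
V = [−fR + √((fR)² + 4 fR V_g)]/2 = [−38.2 + √(38.2² + 4×38.2×13.4)]/2 = 10.5 m/s
Subgeostrophic (V < V_g = 13.4 m/s), as expected around a low.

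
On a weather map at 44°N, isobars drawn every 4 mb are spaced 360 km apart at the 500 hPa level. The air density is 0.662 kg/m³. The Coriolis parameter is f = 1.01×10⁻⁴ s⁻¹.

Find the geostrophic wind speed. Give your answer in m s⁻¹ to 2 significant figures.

Pressure gradient: |∂P/∂n| = 400 Pa / 360000 m = 1.11×10⁻³ Pa/m
Geostrophic balance (pressure-gradient force = Coriolis force):
V_g = (1/(fρ)) |∂P/∂n| = 1.11×10⁻³ / (1.01×10⁻⁴ × 0.662) = 16.6 m/s

17 m s⁻¹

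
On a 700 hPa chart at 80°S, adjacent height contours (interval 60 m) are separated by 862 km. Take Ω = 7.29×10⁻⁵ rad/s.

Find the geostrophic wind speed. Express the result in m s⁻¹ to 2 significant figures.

Coriolis parameter at 80°S:
f = 2Ω sin φ = 2 × 7.29×10⁻⁵ × sin 80° = 1.44×10⁻⁴ s⁻¹
Height gradient: |∂Z/∂n| = 60 m / 862000 m = 6.96×10⁻⁵
On a pressure surface, geostrophic balance gives V_g = (g/f)|∂Z/∂n|:
V_g = 9.81 × 6.96×10⁻⁵ / 1.44×10⁻⁴ = 4.76 m/s

4.8 m s⁻¹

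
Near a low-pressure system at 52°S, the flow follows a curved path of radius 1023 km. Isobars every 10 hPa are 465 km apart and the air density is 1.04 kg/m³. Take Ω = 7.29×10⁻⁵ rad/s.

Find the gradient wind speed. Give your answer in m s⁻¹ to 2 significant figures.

Coriolis parameter at 52°S:
f = 2Ω sin φ = 2 × 7.29×10⁻⁵ × sin 52° = 1.15×10⁻⁴ s⁻¹
Pressure gradient: |∂P/∂n| = 1000 Pa / 465000 m = 2.15×10⁻³ Pa/m
Geostrophic speed: V_g = |∂P/∂n|/(fρ) = 2.15×10⁻³/(1.15×10⁻⁴ × 1.04) = 18.0 m/s
Around a low, centrifugal force acts outward with Coriolis, so pressure-gradient force balances both:
(1/ρ)|∂P/∂n| = fV + V²/R  →  V² + fR·V − fR·V_g = 0
With fR = 1.15×10⁻⁴ × 1023×10³ m = 118 m/s:
V = [−fR + √((fR)² + 4 fR V_g)]/2 = [−118 + √(118² + 4×118×18)]/2 = 15.9 m/s
Subgeostrophic (V < V_g = 18 m/s), as expected around a low.

16 m s⁻¹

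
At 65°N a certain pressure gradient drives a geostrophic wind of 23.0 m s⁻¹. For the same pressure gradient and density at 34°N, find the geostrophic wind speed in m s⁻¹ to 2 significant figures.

37 m s⁻¹

With the same pressure gradient and density, V_g ∝ 1/f ∝ 1/sin φ.
V₂ = V₁ · sin φ₁ / sin φ₂ = 23.0 × sin 65° / sin 34°
V₂ = 23.0 × 0.9063/0.5592 = 37 m s⁻¹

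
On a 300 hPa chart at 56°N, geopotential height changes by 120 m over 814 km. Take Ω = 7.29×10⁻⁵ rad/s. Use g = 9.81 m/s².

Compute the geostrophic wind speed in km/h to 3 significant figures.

43.1 km/h

Coriolis parameter at 56°N:
f = 2Ω sin φ = 2 × 7.29×10⁻⁵ × sin 56° = 1.21×10⁻⁴ s⁻¹
Height gradient: |∂Z/∂n| = 120 m / 814000 m = 1.47×10⁻⁴
On a pressure surface, geostrophic balance gives V_g = (g/f)|∂Z/∂n|:
V_g = 9.81 × 1.47×10⁻⁴ / 1.21×10⁻⁴ = 12.0 m/s
Converting: 12.0 m/s × 3.6 = 43.1 km/h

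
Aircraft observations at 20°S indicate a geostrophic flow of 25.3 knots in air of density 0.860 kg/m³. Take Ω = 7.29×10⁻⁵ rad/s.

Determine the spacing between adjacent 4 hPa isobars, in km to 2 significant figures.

Coriolis parameter at 20°S:
f = 2Ω sin φ = 2 × 7.29×10⁻⁵ × sin 20° = 4.99×10⁻⁵ s⁻¹
Wind speed in SI: 25.3 knots = 13.0 m/s
Geostrophic balance rearranged: |∂P/∂n| = f ρ V_g
|∂P/∂n| = 4.99×10⁻⁵ × 0.860 × 13.0 = 5.58×10⁻⁴ Pa/m
Isobar spacing: Δn = ΔP/|∂P/∂n| = 400 Pa / 5.58×10⁻⁴ Pa/m = 716628 m ≈ 720 km

720 km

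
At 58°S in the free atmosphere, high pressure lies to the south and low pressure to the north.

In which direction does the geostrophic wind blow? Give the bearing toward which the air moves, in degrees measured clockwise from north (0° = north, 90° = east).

The pressure-gradient force points toward the north (bearing 000°).
Geostrophic balance: in the Southern Hemisphere the Coriolis force deflects motion to the left, so the geostrophic wind blows 90° to the left of the pressure-gradient force (low pressure on the right).
Rotating 000° by 90° counterclockwise gives 270° — the wind blows toward the west.

270°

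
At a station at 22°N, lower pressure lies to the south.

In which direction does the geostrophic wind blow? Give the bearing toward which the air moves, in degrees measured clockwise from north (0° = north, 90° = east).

The pressure-gradient force points toward the south (bearing 180°).
Geostrophic balance: in the Northern Hemisphere the Coriolis force deflects motion to the right, so the geostrophic wind blows 90° to the right of the pressure-gradient force (low pressure on the left).
Rotating 180° by 90° clockwise gives 270° — the wind blows toward the west.

270°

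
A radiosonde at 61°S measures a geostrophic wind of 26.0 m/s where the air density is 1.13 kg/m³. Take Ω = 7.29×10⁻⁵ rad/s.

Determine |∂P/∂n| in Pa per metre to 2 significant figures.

3.7×10⁻³ Pa/m

Coriolis parameter at 61°S:
f = 2Ω sin φ = 2 × 7.29×10⁻⁵ × sin 61° = 1.28×10⁻⁴ s⁻¹
Geostrophic balance rearranged: |∂P/∂n| = f ρ V_g
|∂P/∂n| = 1.28×10⁻⁴ × 1.13 × 26.0 = 3.75×10⁻³ Pa/m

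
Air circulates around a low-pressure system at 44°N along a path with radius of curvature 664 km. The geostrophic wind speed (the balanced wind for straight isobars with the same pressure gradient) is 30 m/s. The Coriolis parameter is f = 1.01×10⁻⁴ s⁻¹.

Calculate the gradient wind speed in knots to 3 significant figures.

Around a low, centrifugal force acts outward with Coriolis, so pressure-gradient force balances both:
(1/ρ)|∂P/∂n| = fV + V²/R  →  V² + fR·V − fR·V_g = 0
With fR = 1.01×10⁻⁴ × 664×10³ m = 67.1 m/s:
V = [−fR + √((fR)² + 4 fR V_g)]/2 = [−67.1 + √(67.1² + 4×67.1×30)]/2 = 22.5 m/s
Subgeostrophic (V < V_g = 30 m/s), as expected around a low.
Converting: 22.5 m/s × 1.944 = 43.7 knots

43.7 knots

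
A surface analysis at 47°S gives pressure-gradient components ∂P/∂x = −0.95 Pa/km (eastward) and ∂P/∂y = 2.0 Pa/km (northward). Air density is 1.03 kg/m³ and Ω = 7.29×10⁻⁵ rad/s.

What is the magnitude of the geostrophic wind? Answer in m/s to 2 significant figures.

Coriolis parameter at 47°S:
f = 2Ω sin φ = 2 × 7.29×10⁻⁵ × sin 47° = 1.07×10⁻⁴ s⁻¹
In the Southern Hemisphere f is negative: f = −1.07×10⁻⁴ s⁻¹.
Component geostrophic relations (x east, y north):
u_g = −(1/(fρ)) ∂P/∂y,  v_g = (1/(fρ)) ∂P/∂x
u_g = −(2.0×10⁻³)/(−1.07×10⁻⁴ × 1.03) = 18.2 m/s;  v_g = (−0.95×10⁻³)/(−1.07×10⁻⁴ × 1.03) = 8.65 m/s
|V_g| = √(u_g² + v_g²) = 20.2 m/s

20 m/s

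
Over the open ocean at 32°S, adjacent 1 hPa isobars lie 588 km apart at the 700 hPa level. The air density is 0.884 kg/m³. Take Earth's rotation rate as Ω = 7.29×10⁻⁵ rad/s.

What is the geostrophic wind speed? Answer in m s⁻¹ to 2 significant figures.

2.5 m s⁻¹

Coriolis parameter at 32°S:
f = 2Ω sin φ = 2 × 7.29×10⁻⁵ × sin 32° = 7.73×10⁻⁵ s⁻¹
Pressure gradient: |∂P/∂n| = 100 Pa / 588000 m = 1.70×10⁻⁴ Pa/m
Geostrophic balance (pressure-gradient force = Coriolis force):
V_g = (1/(fρ)) |∂P/∂n| = 1.70×10⁻⁴ / (7.73×10⁻⁵ × 0.884) = 2.49 m/s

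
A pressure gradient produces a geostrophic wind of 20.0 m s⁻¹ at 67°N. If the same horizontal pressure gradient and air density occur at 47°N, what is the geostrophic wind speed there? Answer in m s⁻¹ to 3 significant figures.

With the same pressure gradient and density, V_g ∝ 1/f ∝ 1/sin φ.
V₂ = V₁ · sin φ₁ / sin φ₂ = 20.0 × sin 67° / sin 47°
V₂ = 20.0 × 0.9205/0.7314 = 25.2 m s⁻¹

25.2 m s⁻¹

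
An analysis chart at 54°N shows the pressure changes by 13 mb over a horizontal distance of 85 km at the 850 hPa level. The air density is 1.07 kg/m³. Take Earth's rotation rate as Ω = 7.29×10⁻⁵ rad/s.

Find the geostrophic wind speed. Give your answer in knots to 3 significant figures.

236 knots

Coriolis parameter at 54°N:
f = 2Ω sin φ = 2 × 7.29×10⁻⁵ × sin 54° = 1.18×10⁻⁴ s⁻¹
Pressure gradient: |∂P/∂n| = 1300 Pa / 85000 m = 1.53×10⁻² Pa/m
Geostrophic balance (pressure-gradient force = Coriolis force):
V_g = (1/(fρ)) |∂P/∂n| = 1.53×10⁻² / (1.18×10⁻⁴ × 1.07) = 121 m/s
Converting: 121 m/s × 1.944 = 236 knots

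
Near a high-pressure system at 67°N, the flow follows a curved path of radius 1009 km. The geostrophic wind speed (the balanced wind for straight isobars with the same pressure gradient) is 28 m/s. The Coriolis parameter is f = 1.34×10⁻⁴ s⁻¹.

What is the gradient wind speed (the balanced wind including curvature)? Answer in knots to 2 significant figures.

77 knots

Around a high, pressure-gradient force acts outward with centrifugal, so Coriolis balances both:
fV = (1/ρ)|∂P/∂n| + V²/R  →  V² − fR·V + fR·V_g = 0
With fR = 1.34×10⁻⁴ × 1009×10³ m = 135 m/s:
V = [fR − √((fR)² − 4 fR V_g)]/2 = [135 − √(135² − 4×135×28)]/2 = 39.6 m/s
Supergeostrophic (V > V_g = 28 m/s), as expected around a high.
Converting: 39.6 m/s × 1.944 = 77 knots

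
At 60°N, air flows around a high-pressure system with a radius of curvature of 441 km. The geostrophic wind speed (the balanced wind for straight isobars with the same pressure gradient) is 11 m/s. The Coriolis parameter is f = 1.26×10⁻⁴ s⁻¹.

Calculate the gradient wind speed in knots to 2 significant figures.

Around a high, pressure-gradient force acts outward with centrifugal, so Coriolis balances both:
fV = (1/ρ)|∂P/∂n| + V²/R  →  V² − fR·V + fR·V_g = 0
With fR = 1.26×10⁻⁴ × 441×10³ m = 55.6 m/s:
V = [fR − √((fR)² − 4 fR V_g)]/2 = [55.6 − √(55.6² − 4×55.6×11)]/2 = 15.1 m/s
Supergeostrophic (V > V_g = 11 m/s), as expected around a high.
Converting: 15.1 m/s × 1.944 = 29 knots

29 knots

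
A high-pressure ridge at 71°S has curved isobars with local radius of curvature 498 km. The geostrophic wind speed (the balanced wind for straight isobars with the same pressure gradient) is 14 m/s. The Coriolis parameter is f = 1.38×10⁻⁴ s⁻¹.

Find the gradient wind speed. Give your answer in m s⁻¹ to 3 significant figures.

Around a high, pressure-gradient force acts outward with centrifugal, so Coriolis balances both:
fV = (1/ρ)|∂P/∂n| + V²/R  →  V² − fR·V + fR·V_g = 0
With fR = 1.38×10⁻⁴ × 498×10³ m = 68.7 m/s:
V = [fR − √((fR)² − 4 fR V_g)]/2 = [68.7 − √(68.7² − 4×68.7×14)]/2 = 19.6 m/s
Supergeostrophic (V > V_g = 14 m/s), as expected around a high.

19.6 m s⁻¹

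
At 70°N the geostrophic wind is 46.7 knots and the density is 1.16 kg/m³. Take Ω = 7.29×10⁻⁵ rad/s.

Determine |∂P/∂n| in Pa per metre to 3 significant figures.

3.82×10⁻³ Pa/m

Coriolis parameter at 70°N:
f = 2Ω sin φ = 2 × 7.29×10⁻⁵ × sin 70° = 1.37×10⁻⁴ s⁻¹
Wind speed in SI: 46.7 knots = 24.0 m/s
Geostrophic balance rearranged: |∂P/∂n| = f ρ V_g
|∂P/∂n| = 1.37×10⁻⁴ × 1.16 × 24.0 = 3.82×10⁻³ Pa/m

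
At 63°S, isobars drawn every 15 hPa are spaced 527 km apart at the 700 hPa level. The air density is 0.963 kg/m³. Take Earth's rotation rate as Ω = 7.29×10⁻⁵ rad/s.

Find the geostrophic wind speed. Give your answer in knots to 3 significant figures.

44.2 knots

Coriolis parameter at 63°S:
f = 2Ω sin φ = 2 × 7.29×10⁻⁵ × sin 63° = 1.30×10⁻⁴ s⁻¹
Pressure gradient: |∂P/∂n| = 1500 Pa / 527000 m = 2.85×10⁻³ Pa/m
Geostrophic balance (pressure-gradient force = Coriolis force):
V_g = (1/(fρ)) |∂P/∂n| = 2.85×10⁻³ / (1.30×10⁻⁴ × 0.963) = 22.8 m/s
Converting: 22.8 m/s × 1.944 = 44.2 knots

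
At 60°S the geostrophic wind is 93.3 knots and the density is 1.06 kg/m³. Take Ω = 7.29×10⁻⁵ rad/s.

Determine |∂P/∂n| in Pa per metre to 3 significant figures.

Coriolis parameter at 60°S:
f = 2Ω sin φ = 2 × 7.29×10⁻⁵ × sin 60° = 1.26×10⁻⁴ s⁻¹
Wind speed in SI: 93.3 knots = 48.0 m/s
Geostrophic balance rearranged: |∂P/∂n| = f ρ V_g
|∂P/∂n| = 1.26×10⁻⁴ × 1.06 × 48.0 = 6.42×10⁻³ Pa/m

6.42×10⁻³ Pa/m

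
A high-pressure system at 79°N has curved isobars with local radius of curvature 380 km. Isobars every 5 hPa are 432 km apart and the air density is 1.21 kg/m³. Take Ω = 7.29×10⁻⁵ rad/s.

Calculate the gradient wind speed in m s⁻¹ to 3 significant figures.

Coriolis parameter at 79°N:
f = 2Ω sin φ = 2 × 7.29×10⁻⁵ × sin 79° = 1.43×10⁻⁴ s⁻¹
Pressure gradient: |∂P/∂n| = 500 Pa / 432000 m = 1.16×10⁻³ Pa/m
Geostrophic speed: V_g = |∂P/∂n|/(fρ) = 1.16×10⁻³/(1.43×10⁻⁴ × 1.21) = 6.68 m/s
Around a high, pressure-gradient force acts outward with centrifugal, so Coriolis balances both:
fV = (1/ρ)|∂P/∂n| + V²/R  →  V² − fR·V + fR·V_g = 0
With fR = 1.43×10⁻⁴ × 380×10³ m = 54.4 m/s:
V = [fR − √((fR)² − 4 fR V_g)]/2 = [54.4 − √(54.4² − 4×54.4×6.68)]/2 = 7.8 m/s
Supergeostrophic (V > V_g = 6.68 m/s), as expected around a high.

7.80 m s⁻¹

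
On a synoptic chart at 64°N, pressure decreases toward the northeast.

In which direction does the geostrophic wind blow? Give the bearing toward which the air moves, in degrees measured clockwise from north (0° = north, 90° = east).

135°

The pressure-gradient force points toward the northeast (bearing 045°).
Geostrophic balance: in the Northern Hemisphere the Coriolis force deflects motion to the right, so the geostrophic wind blows 90° to the right of the pressure-gradient force (low pressure on the left).
Rotating 045° by 90° clockwise gives 135° — the wind blows toward the southeast.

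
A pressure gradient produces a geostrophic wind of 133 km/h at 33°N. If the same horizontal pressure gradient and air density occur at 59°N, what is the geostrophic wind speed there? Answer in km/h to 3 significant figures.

With the same pressure gradient and density, V_g ∝ 1/f ∝ 1/sin φ.
V₂ = V₁ · sin φ₁ / sin φ₂ = 133 × sin 33° / sin 59°
V₂ = 133 × 0.5446/0.8572 = 84.5 km/h

84.5 km/h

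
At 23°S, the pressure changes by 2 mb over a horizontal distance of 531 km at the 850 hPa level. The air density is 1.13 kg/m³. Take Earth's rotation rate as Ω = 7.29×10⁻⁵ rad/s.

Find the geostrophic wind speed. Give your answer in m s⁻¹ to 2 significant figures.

5.9 m s⁻¹

Coriolis parameter at 23°S:
f = 2Ω sin φ = 2 × 7.29×10⁻⁵ × sin 23° = 5.70×10⁻⁵ s⁻¹
Pressure gradient: |∂P/∂n| = 200 Pa / 531000 m = 3.77×10⁻⁴ Pa/m
Geostrophic balance (pressure-gradient force = Coriolis force):
V_g = (1/(fρ)) |∂P/∂n| = 3.77×10⁻⁴ / (5.70×10⁻⁵ × 1.13) = 5.85 m/s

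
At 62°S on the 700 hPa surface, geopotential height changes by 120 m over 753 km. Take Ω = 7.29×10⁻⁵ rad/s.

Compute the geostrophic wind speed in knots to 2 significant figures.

Coriolis parameter at 62°S:
f = 2Ω sin φ = 2 × 7.29×10⁻⁵ × sin 62° = 1.29×10⁻⁴ s⁻¹
Height gradient: |∂Z/∂n| = 120 m / 753000 m = 1.59×10⁻⁴
On a pressure surface, geostrophic balance gives V_g = (g/f)|∂Z/∂n|:
V_g = 9.81 × 1.59×10⁻⁴ / 1.29×10⁻⁴ = 12.1 m/s
Converting: 12.1 m/s × 1.944 = 24 knots

24 knots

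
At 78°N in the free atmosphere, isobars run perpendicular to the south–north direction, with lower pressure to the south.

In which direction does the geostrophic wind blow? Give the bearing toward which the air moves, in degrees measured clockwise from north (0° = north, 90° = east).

The pressure-gradient force points toward the south (bearing 180°).
Geostrophic balance: in the Northern Hemisphere the Coriolis force deflects motion to the right, so the geostrophic wind blows 90° to the right of the pressure-gradient force (low pressure on the left).
Rotating 180° by 90° clockwise gives 270° — the wind blows toward the west.

270°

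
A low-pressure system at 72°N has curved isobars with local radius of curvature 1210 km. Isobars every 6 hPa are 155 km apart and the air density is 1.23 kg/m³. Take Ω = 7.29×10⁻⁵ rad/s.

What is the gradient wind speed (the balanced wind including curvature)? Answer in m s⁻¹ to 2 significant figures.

20 m s⁻¹

Coriolis parameter at 72°N:
f = 2Ω sin φ = 2 × 7.29×10⁻⁵ × sin 72° = 1.39×10⁻⁴ s⁻¹
Pressure gradient: |∂P/∂n| = 600 Pa / 155000 m = 3.87×10⁻³ Pa/m
Geostrophic speed: V_g = |∂P/∂n|/(fρ) = 3.87×10⁻³/(1.39×10⁻⁴ × 1.23) = 22.7 m/s
Around a low, centrifugal force acts outward with Coriolis, so pressure-gradient force balances both:
(1/ρ)|∂P/∂n| = fV + V²/R  →  V² + fR·V − fR·V_g = 0
With fR = 1.39×10⁻⁴ × 1210×10³ m = 168 m/s:
V = [−fR + √((fR)² + 4 fR V_g)]/2 = [−168 + √(168² + 4×168×22.7)]/2 = 20.3 m/s
Subgeostrophic (V < V_g = 22.7 m/s), as expected around a low.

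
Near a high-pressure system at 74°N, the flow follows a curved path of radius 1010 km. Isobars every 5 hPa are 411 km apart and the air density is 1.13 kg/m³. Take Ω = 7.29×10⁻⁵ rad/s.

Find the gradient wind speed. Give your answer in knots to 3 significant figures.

Coriolis parameter at 74°N:
f = 2Ω sin φ = 2 × 7.29×10⁻⁵ × sin 74° = 1.40×10⁻⁴ s⁻¹
Pressure gradient: |∂P/∂n| = 500 Pa / 411000 m = 1.22×10⁻³ Pa/m
Geostrophic speed: V_g = |∂P/∂n|/(fρ) = 1.22×10⁻³/(1.40×10⁻⁴ × 1.13) = 7.68 m/s
Around a high, pressure-gradient force acts outward with centrifugal, so Coriolis balances both:
fV = (1/ρ)|∂P/∂n| + V²/R  →  V² − fR·V + fR·V_g = 0
With fR = 1.40×10⁻⁴ × 1010×10³ m = 142 m/s:
V = [fR − √((fR)² − 4 fR V_g)]/2 = [142 − √(142² − 4×142×7.68)]/2 = 8.15 m/s
Supergeostrophic (V > V_g = 7.68 m/s), as expected around a high.
Converting: 8.15 m/s × 1.944 = 15.8 knots

15.8 knots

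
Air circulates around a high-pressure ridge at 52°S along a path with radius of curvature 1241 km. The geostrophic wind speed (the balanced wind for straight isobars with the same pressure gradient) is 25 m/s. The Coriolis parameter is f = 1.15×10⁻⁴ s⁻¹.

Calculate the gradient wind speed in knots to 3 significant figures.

62.8 knots

Around a high, pressure-gradient force acts outward with centrifugal, so Coriolis balances both:
fV = (1/ρ)|∂P/∂n| + V²/R  →  V² − fR·V + fR·V_g = 0
With fR = 1.15×10⁻⁴ × 1241×10³ m = 143 m/s:
V = [fR − √((fR)² − 4 fR V_g)]/2 = [143 − √(143² − 4×143×25)]/2 = 32.3 m/s
Supergeostrophic (V > V_g = 25 m/s), as expected around a high.
Converting: 32.3 m/s × 1.944 = 62.8 knots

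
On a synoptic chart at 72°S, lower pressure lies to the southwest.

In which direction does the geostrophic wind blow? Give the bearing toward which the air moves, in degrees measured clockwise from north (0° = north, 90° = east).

The pressure-gradient force points toward the southwest (bearing 225°).
Geostrophic balance: in the Southern Hemisphere the Coriolis force deflects motion to the left, so the geostrophic wind blows 90° to the left of the pressure-gradient force (low pressure on the right).
Rotating 225° by 90° counterclockwise gives 135° — the wind blows toward the southeast.

135°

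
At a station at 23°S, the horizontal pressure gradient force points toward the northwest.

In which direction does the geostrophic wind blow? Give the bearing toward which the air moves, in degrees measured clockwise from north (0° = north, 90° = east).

The pressure-gradient force points toward the northwest (bearing 315°).
Geostrophic balance: in the Southern Hemisphere the Coriolis force deflects motion to the left, so the geostrophic wind blows 90° to the left of the pressure-gradient force (low pressure on the right).
Rotating 315° by 90° counterclockwise gives 225° — the wind blows toward the southwest.

225°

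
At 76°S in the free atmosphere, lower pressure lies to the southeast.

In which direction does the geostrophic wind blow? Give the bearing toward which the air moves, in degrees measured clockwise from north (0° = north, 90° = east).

The pressure-gradient force points toward the southeast (bearing 135°).
Geostrophic balance: in the Southern Hemisphere the Coriolis force deflects motion to the left, so the geostrophic wind blows 90° to the left of the pressure-gradient force (low pressure on the right).
Rotating 135° by 90° counterclockwise gives 045° — the wind blows toward the northeast.

045°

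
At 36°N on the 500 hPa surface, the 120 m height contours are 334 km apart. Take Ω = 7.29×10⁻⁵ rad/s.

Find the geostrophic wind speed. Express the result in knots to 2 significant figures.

Coriolis parameter at 36°N:
f = 2Ω sin φ = 2 × 7.29×10⁻⁵ × sin 36° = 8.57×10⁻⁵ s⁻¹
Height gradient: |∂Z/∂n| = 120 m / 334000 m = 3.59×10⁻⁴
On a pressure surface, geostrophic balance gives V_g = (g/f)|∂Z/∂n|:
V_g = 9.81 × 3.59×10⁻⁴ / 8.57×10⁻⁵ = 41.1 m/s
Converting: 41.1 m/s × 1.944 = 80 knots

80 knots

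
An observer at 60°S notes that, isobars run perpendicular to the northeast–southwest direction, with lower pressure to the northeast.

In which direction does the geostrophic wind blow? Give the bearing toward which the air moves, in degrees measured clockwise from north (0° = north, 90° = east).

315°

The pressure-gradient force points toward the northeast (bearing 045°).
Geostrophic balance: in the Southern Hemisphere the Coriolis force deflects motion to the left, so the geostrophic wind blows 90° to the left of the pressure-gradient force (low pressure on the right).
Rotating 045° by 90° counterclockwise gives 315° — the wind blows toward the northwest.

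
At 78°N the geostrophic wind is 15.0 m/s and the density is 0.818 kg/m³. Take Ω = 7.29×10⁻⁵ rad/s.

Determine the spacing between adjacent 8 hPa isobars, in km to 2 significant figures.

Coriolis parameter at 78°N:
f = 2Ω sin φ = 2 × 7.29×10⁻⁵ × sin 78° = 1.43×10⁻⁴ s⁻¹
Geostrophic balance rearranged: |∂P/∂n| = f ρ V_g
|∂P/∂n| = 1.43×10⁻⁴ × 0.818 × 15.0 = 1.75×10⁻³ Pa/m
Isobar spacing: Δn = ΔP/|∂P/∂n| = 800 Pa / 1.75×10⁻³ Pa/m = 457176 m ≈ 460 km

460 km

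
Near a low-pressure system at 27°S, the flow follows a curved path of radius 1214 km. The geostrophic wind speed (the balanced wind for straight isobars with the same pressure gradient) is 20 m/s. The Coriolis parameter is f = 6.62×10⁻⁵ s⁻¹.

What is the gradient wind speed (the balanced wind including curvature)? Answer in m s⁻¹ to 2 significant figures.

17 m s⁻¹

Around a low, centrifugal force acts outward with Coriolis, so pressure-gradient force balances both:
(1/ρ)|∂P/∂n| = fV + V²/R  →  V² + fR·V − fR·V_g = 0
With fR = 6.62×10⁻⁵ × 1214×10³ m = 80.4 m/s:
V = [−fR + √((fR)² + 4 fR V_g)]/2 = [−80.4 + √(80.4² + 4×80.4×20)]/2 = 16.6 m/s
Subgeostrophic (V < V_g = 20 m/s), as expected around a low.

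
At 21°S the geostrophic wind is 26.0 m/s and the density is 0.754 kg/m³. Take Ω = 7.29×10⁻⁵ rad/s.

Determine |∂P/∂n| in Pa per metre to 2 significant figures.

1.0×10⁻³ Pa/m

Coriolis parameter at 21°S:
f = 2Ω sin φ = 2 × 7.29×10⁻⁵ × sin 21° = 5.23×10⁻⁵ s⁻¹
Geostrophic balance rearranged: |∂P/∂n| = f ρ V_g
|∂P/∂n| = 5.23×10⁻⁵ × 0.754 × 26.0 = 1.02×10⁻³ Pa/m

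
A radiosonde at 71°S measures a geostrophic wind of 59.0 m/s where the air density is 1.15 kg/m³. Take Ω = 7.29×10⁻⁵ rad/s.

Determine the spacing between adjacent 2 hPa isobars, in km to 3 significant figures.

Coriolis parameter at 71°S:
f = 2Ω sin φ = 2 × 7.29×10⁻⁵ × sin 71° = 1.38×10⁻⁴ s⁻¹
Geostrophic balance rearranged: |∂P/∂n| = f ρ V_g
|∂P/∂n| = 1.38×10⁻⁴ × 1.15 × 59.0 = 9.35×10⁻³ Pa/m
Isobar spacing: Δn = ΔP/|∂P/∂n| = 200 Pa / 9.35×10⁻³ Pa/m = 21382 m ≈ 21.4 km

21.4 km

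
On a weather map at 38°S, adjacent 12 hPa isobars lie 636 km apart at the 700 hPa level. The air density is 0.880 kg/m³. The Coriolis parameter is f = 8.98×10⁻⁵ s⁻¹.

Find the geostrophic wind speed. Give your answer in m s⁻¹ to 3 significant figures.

Pressure gradient: |∂P/∂n| = 1200 Pa / 636000 m = 1.89×10⁻³ Pa/m
Geostrophic balance (pressure-gradient force = Coriolis force):
V_g = (1/(fρ)) |∂P/∂n| = 1.89×10⁻³ / (8.98×10⁻⁵ × 0.880) = 23.9 m/s

23.9 m s⁻¹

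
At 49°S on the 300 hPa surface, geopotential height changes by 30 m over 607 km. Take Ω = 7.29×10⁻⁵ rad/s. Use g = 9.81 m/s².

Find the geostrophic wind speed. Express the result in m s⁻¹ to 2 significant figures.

Coriolis parameter at 49°S:
f = 2Ω sin φ = 2 × 7.29×10⁻⁵ × sin 49° = 1.10×10⁻⁴ s⁻¹
Height gradient: |∂Z/∂n| = 30 m / 607000 m = 4.94×10⁻⁵
On a pressure surface, geostrophic balance gives V_g = (g/f)|∂Z/∂n|:
V_g = 9.81 × 4.94×10⁻⁵ / 1.10×10⁻⁴ = 4.41 m/s

4.4 m s⁻¹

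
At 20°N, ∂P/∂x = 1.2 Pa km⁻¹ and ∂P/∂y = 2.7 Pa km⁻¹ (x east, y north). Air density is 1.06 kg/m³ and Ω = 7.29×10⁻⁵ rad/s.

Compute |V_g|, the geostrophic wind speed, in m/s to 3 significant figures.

55.9 m/s

Coriolis parameter at 20°N:
f = 2Ω sin φ = 2 × 7.29×10⁻⁵ × sin 20° = 4.99×10⁻⁵ s⁻¹
Component geostrophic relations (x east, y north):
u_g = −(1/(fρ)) ∂P/∂y,  v_g = (1/(fρ)) ∂P/∂x
u_g = −(2.7×10⁻³)/(4.99×10⁻⁵ × 1.06) = −51.1 m/s;  v_g = (1.2×10⁻³)/(4.99×10⁻⁵ × 1.06) = 22.7 m/s
|V_g| = √(u_g² + v_g²) = 55.9 m/s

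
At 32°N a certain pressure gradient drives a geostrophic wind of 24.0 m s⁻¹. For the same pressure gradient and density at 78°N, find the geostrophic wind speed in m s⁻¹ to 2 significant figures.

With the same pressure gradient and density, V_g ∝ 1/f ∝ 1/sin φ.
V₂ = V₁ · sin φ₁ / sin φ₂ = 24.0 × sin 32° / sin 78°
V₂ = 24.0 × 0.5299/0.9781 = 13 m s⁻¹

13 m s⁻¹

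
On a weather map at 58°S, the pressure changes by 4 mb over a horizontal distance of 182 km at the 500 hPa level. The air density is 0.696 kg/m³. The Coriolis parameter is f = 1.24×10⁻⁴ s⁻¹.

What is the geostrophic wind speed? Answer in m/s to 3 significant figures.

25.5 m/s

Pressure gradient: |∂P/∂n| = 400 Pa / 182000 m = 2.20×10⁻³ Pa/m
Geostrophic balance (pressure-gradient force = Coriolis force):
V_g = (1/(fρ)) |∂P/∂n| = 2.20×10⁻³ / (1.24×10⁻⁴ × 0.696) = 25.5 m/s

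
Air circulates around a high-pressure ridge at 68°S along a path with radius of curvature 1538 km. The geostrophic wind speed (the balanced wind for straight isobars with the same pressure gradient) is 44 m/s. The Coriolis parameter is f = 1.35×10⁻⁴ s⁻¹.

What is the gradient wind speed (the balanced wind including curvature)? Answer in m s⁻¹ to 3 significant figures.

63.3 m s⁻¹

Around a high, pressure-gradient force acts outward with centrifugal, so Coriolis balances both:
fV = (1/ρ)|∂P/∂n| + V²/R  →  V² − fR·V + fR·V_g = 0
With fR = 1.35×10⁻⁴ × 1538×10³ m = 208 m/s:
V = [fR − √((fR)² − 4 fR V_g)]/2 = [208 − √(208² − 4×208×44)]/2 = 63.3 m/s
Supergeostrophic (V > V_g = 44 m/s), as expected around a high.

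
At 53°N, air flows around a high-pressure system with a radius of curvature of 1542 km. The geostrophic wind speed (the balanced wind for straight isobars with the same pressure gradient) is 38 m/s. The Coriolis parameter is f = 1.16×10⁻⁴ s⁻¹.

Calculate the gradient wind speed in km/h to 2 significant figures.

Around a high, pressure-gradient force acts outward with centrifugal, so Coriolis balances both:
fV = (1/ρ)|∂P/∂n| + V²/R  →  V² − fR·V + fR·V_g = 0
With fR = 1.16×10⁻⁴ × 1542×10³ m = 179 m/s:
V = [fR − √((fR)² − 4 fR V_g)]/2 = [179 − √(179² − 4×179×38)]/2 = 54.8 m/s
Supergeostrophic (V > V_g = 38 m/s), as expected around a high.
Converting: 54.8 m/s × 3.6 = 200 km/h

200 km/h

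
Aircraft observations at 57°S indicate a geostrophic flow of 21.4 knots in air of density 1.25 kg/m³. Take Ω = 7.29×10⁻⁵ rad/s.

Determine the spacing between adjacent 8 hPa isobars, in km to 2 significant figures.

480 km

Coriolis parameter at 57°S:
f = 2Ω sin φ = 2 × 7.29×10⁻⁵ × sin 57° = 1.22×10⁻⁴ s⁻¹
Wind speed in SI: 21.4 knots = 11.0 m/s
Geostrophic balance rearranged: |∂P/∂n| = f ρ V_g
|∂P/∂n| = 1.22×10⁻⁴ × 1.25 × 11.0 = 1.68×10⁻³ Pa/m
Isobar spacing: Δn = ΔP/|∂P/∂n| = 800 Pa / 1.68×10⁻³ Pa/m = 475422 m ≈ 480 km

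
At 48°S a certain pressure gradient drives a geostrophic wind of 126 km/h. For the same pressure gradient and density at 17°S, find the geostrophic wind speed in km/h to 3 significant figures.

320 km/h

With the same pressure gradient and density, V_g ∝ 1/f ∝ 1/sin φ.
V₂ = V₁ · sin φ₁ / sin φ₂ = 126 × sin 48° / sin 17°
V₂ = 126 × 0.7431/0.2924 = 320 km/h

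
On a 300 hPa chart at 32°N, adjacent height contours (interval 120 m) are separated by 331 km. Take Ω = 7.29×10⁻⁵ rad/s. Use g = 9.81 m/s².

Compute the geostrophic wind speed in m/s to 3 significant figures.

46.0 m/s

Coriolis parameter at 32°N:
f = 2Ω sin φ = 2 × 7.29×10⁻⁵ × sin 32° = 7.73×10⁻⁵ s⁻¹
Height gradient: |∂Z/∂n| = 120 m / 331000 m = 3.63×10⁻⁴
On a pressure surface, geostrophic balance gives V_g = (g/f)|∂Z/∂n|:
V_g = 9.81 × 3.63×10⁻⁴ / 7.73×10⁻⁵ = 46.0 m/s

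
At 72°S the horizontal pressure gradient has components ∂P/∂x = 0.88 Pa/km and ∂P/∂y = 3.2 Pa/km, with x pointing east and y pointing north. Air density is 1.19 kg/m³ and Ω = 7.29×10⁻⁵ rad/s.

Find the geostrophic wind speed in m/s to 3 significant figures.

Coriolis parameter at 72°S:
f = 2Ω sin φ = 2 × 7.29×10⁻⁵ × sin 72° = 1.39×10⁻⁴ s⁻¹
In the Southern Hemisphere f is negative: f = −1.39×10⁻⁴ s⁻¹.
Component geostrophic relations (x east, y north):
u_g = −(1/(fρ)) ∂P/∂y,  v_g = (1/(fρ)) ∂P/∂x
u_g = −(3.2×10⁻³)/(−1.39×10⁻⁴ × 1.19) = 19.4 m/s;  v_g = (0.88×10⁻³)/(−1.39×10⁻⁴ × 1.19) = −5.33 m/s
|V_g| = √(u_g² + v_g²) = 20.1 m/s

20.1 m/s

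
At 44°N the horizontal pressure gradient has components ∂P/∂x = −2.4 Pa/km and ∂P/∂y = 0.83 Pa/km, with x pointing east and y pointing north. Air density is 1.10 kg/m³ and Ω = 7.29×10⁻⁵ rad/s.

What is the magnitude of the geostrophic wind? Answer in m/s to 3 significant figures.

Coriolis parameter at 44°N:
f = 2Ω sin φ = 2 × 7.29×10⁻⁵ × sin 44° = 1.01×10⁻⁴ s⁻¹
Component geostrophic relations (x east, y north):
u_g = −(1/(fρ)) ∂P/∂y,  v_g = (1/(fρ)) ∂P/∂x
u_g = −(0.83×10⁻³)/(1.01×10⁻⁴ × 1.10) = −7.45 m/s;  v_g = (−2.4×10⁻³)/(1.01×10⁻⁴ × 1.10) = −21.5 m/s
|V_g| = √(u_g² + v_g²) = 22.8 m/s

22.8 m/s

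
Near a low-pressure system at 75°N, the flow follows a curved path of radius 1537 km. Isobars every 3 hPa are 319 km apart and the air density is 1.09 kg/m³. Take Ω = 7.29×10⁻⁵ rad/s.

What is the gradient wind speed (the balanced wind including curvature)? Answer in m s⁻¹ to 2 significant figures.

6.0 m s⁻¹

Coriolis parameter at 75°N:
f = 2Ω sin φ = 2 × 7.29×10⁻⁵ × sin 75° = 1.41×10⁻⁴ s⁻¹
Pressure gradient: |∂P/∂n| = 300 Pa / 319000 m = 9.40×10⁻⁴ Pa/m
Geostrophic speed: V_g = |∂P/∂n|/(fρ) = 9.40×10⁻⁴/(1.41×10⁻⁴ × 1.09) = 6.13 m/s
Around a low, centrifugal force acts outward with Coriolis, so pressure-gradient force balances both:
(1/ρ)|∂P/∂n| = fV + V²/R  →  V² + fR·V − fR·V_g = 0
With fR = 1.41×10⁻⁴ × 1537×10³ m = 216 m/s:
V = [−fR + √((fR)² + 4 fR V_g)]/2 = [−216 + √(216² + 4×216×6.13)]/2 = 5.96 m/s
Subgeostrophic (V < V_g = 6.13 m/s), as expected around a low.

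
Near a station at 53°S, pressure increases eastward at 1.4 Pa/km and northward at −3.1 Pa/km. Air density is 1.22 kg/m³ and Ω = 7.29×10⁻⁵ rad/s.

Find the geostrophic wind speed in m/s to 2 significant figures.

24 m/s

Coriolis parameter at 53°S:
f = 2Ω sin φ = 2 × 7.29×10⁻⁵ × sin 53° = 1.16×10⁻⁴ s⁻¹
In the Southern Hemisphere f is negative: f = −1.16×10⁻⁴ s⁻¹.
Component geostrophic relations (x east, y north):
u_g = −(1/(fρ)) ∂P/∂y,  v_g = (1/(fρ)) ∂P/∂x
u_g = −(−3.1×10⁻³)/(−1.16×10⁻⁴ × 1.22) = −21.8 m/s;  v_g = (1.4×10⁻³)/(−1.16×10⁻⁴ × 1.22) = −9.86 m/s
|V_g| = √(u_g² + v_g²) = 23.9 m/s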